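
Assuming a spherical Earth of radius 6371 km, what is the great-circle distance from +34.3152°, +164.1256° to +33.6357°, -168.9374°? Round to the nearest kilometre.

Δλ = -168.9374 − 164.1256 = -333.0630°; wrapped into (−180°, 180°]: 26.9370°.
Δφ = 33.6357 − 34.3152 = -0.6795°.
a = sin²(Δφ/2) + cos φ₁ · cos φ₂ · sin²(Δλ/2) = 0.037339.
c = 2·atan2(√a, √(1−a)) = 0.38891 rad → d = 6371·c ≈ 2477.77 km.

2478 km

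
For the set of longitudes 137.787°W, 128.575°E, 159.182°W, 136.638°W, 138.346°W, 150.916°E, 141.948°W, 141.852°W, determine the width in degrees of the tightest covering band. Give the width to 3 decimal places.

94.787°

Sort the longitudes: -159.182°, -141.948°, -141.852°, -138.346°, -137.787°, -136.638°, +128.575°, +150.916°.
Eastward gaps between consecutive values (wrapping around): 17.234°, 0.096°, 3.506°, 0.559°, 1.149°, 265.213°, 22.341°, 49.902°.
Largest gap = 265.213° ⇒ minimal covering band is its complement: 360° − 265.213° = 94.787°.
Band runs from +128.575° eastward to -136.638°, crossing the antimeridian.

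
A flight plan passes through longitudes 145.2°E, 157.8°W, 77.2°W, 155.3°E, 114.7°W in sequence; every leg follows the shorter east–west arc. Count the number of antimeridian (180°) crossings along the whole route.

3

Leg 1: +145.2° → -157.8°, shortest Δλ = 57.0° (east) — crosses 180°.
Leg 2: -157.8° → -77.2°, shortest Δλ = 80.6° (east) — does not cross 180°.
Leg 3: -77.2° → +155.3°, shortest Δλ = -127.5° (west) — crosses 180°.
Leg 4: +155.3° → -114.7°, shortest Δλ = 90.0° (east) — crosses 180°.
Total crossings: 3.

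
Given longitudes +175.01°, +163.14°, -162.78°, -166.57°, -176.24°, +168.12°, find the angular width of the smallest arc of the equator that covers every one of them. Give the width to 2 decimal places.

Sort the longitudes: -176.24°, -166.57°, -162.78°, +163.14°, +168.12°, +175.01°.
Eastward gaps between consecutive values (wrapping around): 9.67°, 3.79°, 325.92°, 4.98°, 6.89°, 8.75°.
Largest gap = 325.92° ⇒ minimal covering band is its complement: 360° − 325.92° = 34.08°.
Band runs from +163.14° eastward to -162.78°, crossing the antimeridian.

34.08°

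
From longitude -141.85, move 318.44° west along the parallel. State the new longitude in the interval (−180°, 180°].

Start at -141.85°; shift −318.44° → -460.29°.
-460.29° lies outside (−180°, 180°]; add 360° → -100.29°.

-100.29°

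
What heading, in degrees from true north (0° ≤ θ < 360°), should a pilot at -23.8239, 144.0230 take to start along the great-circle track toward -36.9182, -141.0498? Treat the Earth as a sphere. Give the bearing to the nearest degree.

121°

Δλ = -141.0498 − 144.0230 = -285.0728°; wrapped into (−180°, 180°]: 74.9272°.
θ = atan2( sin Δλ · cos φ₂ , cos φ₁ · sin φ₂ − sin φ₁ · cos φ₂ · cos Δλ )
  = atan2(0.77199, -0.46551) = 121.090° → normalised to [0°, 360°): 121.090°.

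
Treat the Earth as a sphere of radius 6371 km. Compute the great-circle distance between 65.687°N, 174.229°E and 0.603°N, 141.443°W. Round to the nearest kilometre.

8039 km

Δλ = -141.443 − 174.229 = -315.672°; wrapped into (−180°, 180°]: 44.328°.
Δφ = 0.603 − 65.687 = -65.084°.
a = sin²(Δφ/2) + cos φ₁ · cos φ₂ · sin²(Δλ/2) = 0.347950.
c = 2·atan2(√a, √(1−a)) = 1.26180 rad → d = 6371·c ≈ 8038.95 km.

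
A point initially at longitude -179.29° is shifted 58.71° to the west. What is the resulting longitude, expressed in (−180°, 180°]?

Start at -179.29°; shift −58.71° → -238.00°.
-238.00° lies outside (−180°, 180°]; add 360° → +122.00°.

+122.00°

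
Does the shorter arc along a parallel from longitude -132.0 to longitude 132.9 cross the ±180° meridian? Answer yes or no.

Yes

Naïve |132.9 − -132.0| = 264.9° > 180°, so the shorter arc goes the other way round — across 180°.
Signed shortest Δλ = ((132.9 − -132.0 + 180) mod 360) − 180 = -95.1°.
Going west by 95.1° from -132.0° passes through 180° before reaching +132.9°.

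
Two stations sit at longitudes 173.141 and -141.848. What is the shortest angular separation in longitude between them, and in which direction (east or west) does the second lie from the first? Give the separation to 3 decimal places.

Raw difference: -141.848 − 173.141 = -314.989°.
Normalise into (−180°, 180°]: -314.989° + 360° = 45.011°.
Positive ⇒ the second point lies to the east; separation 45.011°.

45.011° east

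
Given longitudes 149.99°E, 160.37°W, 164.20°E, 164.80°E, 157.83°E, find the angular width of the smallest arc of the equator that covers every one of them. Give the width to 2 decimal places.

Sort the longitudes: -160.37°, +149.99°, +157.83°, +164.20°, +164.80°.
Eastward gaps between consecutive values (wrapping around): 310.36°, 7.84°, 6.37°, 0.60°, 34.83°.
Largest gap = 310.36° ⇒ minimal covering band is its complement: 360° − 310.36° = 49.64°.
Band runs from +149.99° eastward to -160.37°, crossing the antimeridian.

49.64°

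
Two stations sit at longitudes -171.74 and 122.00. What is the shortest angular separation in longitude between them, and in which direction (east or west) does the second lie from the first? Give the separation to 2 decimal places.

Raw difference: 122.00 − -171.74 = 293.74°.
Normalise into (−180°, 180°]: 293.74° − 360° = -66.26°.
Negative ⇒ the second point lies to the west; separation 66.26°.

66.26° west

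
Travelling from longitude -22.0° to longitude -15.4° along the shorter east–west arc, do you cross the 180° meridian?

Signed shortest Δλ = ((-15.4 − -22.0 + 180) mod 360) − 180 = 6.6°.
Going east by 6.6° from -22.0° reaches -15.4° without touching 180°.

No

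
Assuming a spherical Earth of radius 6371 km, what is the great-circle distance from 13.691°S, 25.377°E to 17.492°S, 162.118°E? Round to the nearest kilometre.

Δλ = 162.118 − 25.377 = 136.741°.
Δφ = -17.492 − -13.691 = -3.801°.
a = sin²(Δφ/2) + cos φ₁ · cos φ₂ · sin²(Δλ/2) = 0.801855.
c = 2·atan2(√a, √(1−a)) = 2.21894 rad → d = 6371·c ≈ 14136.89 km.

14137 km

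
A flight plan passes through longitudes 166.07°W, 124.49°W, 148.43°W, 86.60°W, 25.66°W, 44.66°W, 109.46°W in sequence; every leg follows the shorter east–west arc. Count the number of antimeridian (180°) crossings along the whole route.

Leg 1: -166.07° → -124.49°, shortest Δλ = 41.58° (east) — does not cross 180°.
Leg 2: -124.49° → -148.43°, shortest Δλ = -23.94° (west) — does not cross 180°.
Leg 3: -148.43° → -86.60°, shortest Δλ = 61.83° (east) — does not cross 180°.
Leg 4: -86.60° → -25.66°, shortest Δλ = 60.94° (east) — does not cross 180°.
Leg 5: -25.66° → -44.66°, shortest Δλ = -19.0° (west) — does not cross 180°.
Leg 6: -44.66° → -109.46°, shortest Δλ = -64.8° (west) — does not cross 180°.
Total crossings: 0.

0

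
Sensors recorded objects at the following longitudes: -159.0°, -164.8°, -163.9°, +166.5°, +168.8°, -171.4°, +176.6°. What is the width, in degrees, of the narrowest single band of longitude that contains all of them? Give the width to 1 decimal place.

34.5°

Sort the longitudes: -171.4°, -164.8°, -163.9°, -159.0°, +166.5°, +168.8°, +176.6°.
Eastward gaps between consecutive values (wrapping around): 6.6°, 0.9°, 4.9°, 325.5°, 2.3°, 7.8°, 12.0°.
Largest gap = 325.5° ⇒ minimal covering band is its complement: 360° − 325.5° = 34.5°.
Band runs from +166.5° eastward to -159.0°, crossing the antimeridian.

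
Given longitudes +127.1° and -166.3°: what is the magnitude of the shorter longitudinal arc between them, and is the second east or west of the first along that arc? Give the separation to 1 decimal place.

Raw difference: -166.3 − 127.1 = -293.4°.
Normalise into (−180°, 180°]: -293.4° + 360° = 66.6°.
Positive ⇒ the second point lies to the east; separation 66.6°.

66.6° east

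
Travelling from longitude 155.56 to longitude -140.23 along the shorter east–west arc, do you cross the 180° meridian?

Naïve |-140.23 − 155.56| = 295.79° > 180°, so the shorter arc goes the other way round — across 180°.
Signed shortest Δλ = ((-140.23 − 155.56 + 180) mod 360) − 180 = 64.21°.
Going east by 64.21° from +155.56° passes through 180° before reaching -140.23°.

Yes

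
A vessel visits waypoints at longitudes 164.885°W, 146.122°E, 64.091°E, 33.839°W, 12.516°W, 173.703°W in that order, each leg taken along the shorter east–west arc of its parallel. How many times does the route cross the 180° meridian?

1

Leg 1: -164.885° → +146.122°, shortest Δλ = -48.993° (west) — crosses 180°.
Leg 2: +146.122° → +64.091°, shortest Δλ = -82.031° (west) — does not cross 180°.
Leg 3: +64.091° → -33.839°, shortest Δλ = -97.93° (west) — does not cross 180°.
Leg 4: -33.839° → -12.516°, shortest Δλ = 21.323° (east) — does not cross 180°.
Leg 5: -12.516° → -173.703°, shortest Δλ = -161.187° (west) — does not cross 180°.
Total crossings: 1.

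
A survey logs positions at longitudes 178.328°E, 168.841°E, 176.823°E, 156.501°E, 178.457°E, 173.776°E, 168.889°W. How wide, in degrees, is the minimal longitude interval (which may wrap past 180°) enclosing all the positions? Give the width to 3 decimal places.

34.610°

Sort the longitudes: -168.889°, +156.501°, +168.841°, +173.776°, +176.823°, +178.328°, +178.457°.
Eastward gaps between consecutive values (wrapping around): 325.390°, 12.340°, 4.935°, 3.047°, 1.505°, 0.129°, 12.654°.
Largest gap = 325.390° ⇒ minimal covering band is its complement: 360° − 325.390° = 34.610°.
Band runs from +156.501° eastward to -168.889°, crossing the antimeridian.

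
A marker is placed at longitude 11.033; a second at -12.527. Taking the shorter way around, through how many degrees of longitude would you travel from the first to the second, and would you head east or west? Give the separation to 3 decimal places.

23.560° west

Raw difference: -12.527 − 11.033 = -23.56°.
Normalise into (−180°, 180°]: -23.56° stays -23.56°.
Negative ⇒ the second point lies to the west; separation 23.560°.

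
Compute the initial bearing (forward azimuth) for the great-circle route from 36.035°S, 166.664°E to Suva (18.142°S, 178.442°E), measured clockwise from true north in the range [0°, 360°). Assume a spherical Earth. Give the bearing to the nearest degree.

Δλ = 178.442 − 166.664 = 11.778°.
θ = atan2( sin Δλ · cos φ₂ , cos φ₁ · sin φ₂ − sin φ₁ · cos φ₂ · cos Δλ )
  = atan2(0.19397, 0.29547) = 33.284° → normalised to [0°, 360°): 33.284°.

33°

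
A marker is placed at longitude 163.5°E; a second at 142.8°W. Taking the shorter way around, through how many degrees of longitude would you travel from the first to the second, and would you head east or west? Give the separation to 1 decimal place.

Raw difference: -142.8 − 163.5 = -306.3°.
Normalise into (−180°, 180°]: -306.3° + 360° = 53.7°.
Positive ⇒ the second point lies to the east; separation 53.7°.

53.7° east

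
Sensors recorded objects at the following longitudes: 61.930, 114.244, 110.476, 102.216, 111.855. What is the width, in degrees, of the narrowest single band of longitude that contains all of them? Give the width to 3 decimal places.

52.314°

Sort the longitudes: +61.930°, +102.216°, +110.476°, +111.855°, +114.244°.
Eastward gaps between consecutive values (wrapping around): 40.286°, 8.260°, 1.379°, 2.389°, 307.686°.
Largest gap = 307.686° ⇒ minimal covering band is its complement: 360° − 307.686° = 52.314°.
Band runs from +61.930° eastward to +114.244°.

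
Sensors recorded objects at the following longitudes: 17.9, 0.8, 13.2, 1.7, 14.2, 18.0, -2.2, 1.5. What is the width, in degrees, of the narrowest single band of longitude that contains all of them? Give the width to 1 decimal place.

20.2°

Sort the longitudes: -2.2°, +0.8°, +1.5°, +1.7°, +13.2°, +14.2°, +17.9°, +18.0°.
Eastward gaps between consecutive values (wrapping around): 3.0°, 0.7°, 0.2°, 11.5°, 1.0°, 3.7°, 0.1°, 339.8°.
Largest gap = 339.8° ⇒ minimal covering band is its complement: 360° − 339.8° = 20.2°.
Band runs from -2.2° eastward to +18.0°.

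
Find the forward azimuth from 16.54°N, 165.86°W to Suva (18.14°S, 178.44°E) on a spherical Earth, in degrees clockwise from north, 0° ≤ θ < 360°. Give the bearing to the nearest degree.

Δλ = 178.44 − -165.86 = 344.30°; wrapped into (−180°, 180°]: -15.70°.
θ = atan2( sin Δλ · cos φ₂ , cos φ₁ · sin φ₂ − sin φ₁ · cos φ₂ · cos Δλ )
  = atan2(-0.25715, -0.55890) = -155.293° → normalised to [0°, 360°): 204.707°.

205°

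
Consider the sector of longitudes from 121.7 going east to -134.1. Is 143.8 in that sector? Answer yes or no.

Yes

Band width going east from +121.7° to -134.1°: ((-134.1 − 121.7) mod 360) = 104.2°.
Offset of +143.8° east of the west edge: ((143.8 − 121.7) mod 360) = 22.1°.
22.1° ≤ 104.2° ⇒ inside.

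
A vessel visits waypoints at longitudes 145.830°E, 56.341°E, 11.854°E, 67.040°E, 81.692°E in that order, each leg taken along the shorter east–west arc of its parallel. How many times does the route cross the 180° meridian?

Leg 1: +145.830° → +56.341°, shortest Δλ = -89.489° (west) — does not cross 180°.
Leg 2: +56.341° → +11.854°, shortest Δλ = -44.487° (west) — does not cross 180°.
Leg 3: +11.854° → +67.040°, shortest Δλ = 55.186° (east) — does not cross 180°.
Leg 4: +67.040° → +81.692°, shortest Δλ = 14.652° (east) — does not cross 180°.
Total crossings: 0.

0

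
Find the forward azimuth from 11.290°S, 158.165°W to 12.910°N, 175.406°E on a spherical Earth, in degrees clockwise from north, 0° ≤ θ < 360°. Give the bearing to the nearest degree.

312°

Δλ = 175.406 − -158.165 = 333.571°; wrapped into (−180°, 180°]: -26.429°.
θ = atan2( sin Δλ · cos φ₂ , cos φ₁ · sin φ₂ − sin φ₁ · cos φ₂ · cos Δλ )
  = atan2(-0.43384, 0.38998) = -48.047° → normalised to [0°, 360°): 311.953°.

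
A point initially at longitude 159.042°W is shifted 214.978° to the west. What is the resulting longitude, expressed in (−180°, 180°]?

Start at -159.042°; shift −214.978° → -374.020°.
-374.020° lies outside (−180°, 180°]; add 360° → -14.020°.

14.020°W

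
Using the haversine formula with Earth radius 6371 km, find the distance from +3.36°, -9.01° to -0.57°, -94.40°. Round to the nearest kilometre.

Δλ = -94.40 − -9.01 = -85.39°.
Δφ = -0.57 − 3.36 = -3.93°.
a = sin²(Δφ/2) + cos φ₁ · cos φ₂ · sin²(Δλ/2) = 0.460176.
c = 2·atan2(√a, √(1−a)) = 1.49106 rad → d = 6371·c ≈ 9499.57 km.

9500 km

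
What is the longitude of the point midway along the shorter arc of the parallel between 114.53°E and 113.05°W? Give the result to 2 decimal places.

179.26°W

Signed shortest Δλ from +114.53° to -113.05° is +132.42°.
Midpoint longitude = +114.53° + (+132.42°)/2 = +114.53° + 66.21° = +180.74°.
Normalise into (−180°, 180°]: -179.26°.
(The naïve average (+114.53 + -113.05)/2 = 0.74° is on the wrong side of the globe.)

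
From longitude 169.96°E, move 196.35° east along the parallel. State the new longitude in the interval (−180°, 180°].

Start at +169.96°; shift +196.35° → +366.31°.
+366.31° lies outside (−180°, 180°]; subtract 360° → +6.31°.

6.31°E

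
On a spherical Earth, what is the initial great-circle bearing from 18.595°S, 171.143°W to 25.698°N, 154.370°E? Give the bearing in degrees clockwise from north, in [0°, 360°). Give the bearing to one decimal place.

Δλ = 154.370 − -171.143 = 325.513°; wrapped into (−180°, 180°]: -34.487°.
θ = atan2( sin Δλ · cos φ₂ , cos φ₁ · sin φ₂ − sin φ₁ · cos φ₂ · cos Δλ )
  = atan2(-0.51022, 0.64783) = -38.223° → normalised to [0°, 360°): 321.777°.

321.8°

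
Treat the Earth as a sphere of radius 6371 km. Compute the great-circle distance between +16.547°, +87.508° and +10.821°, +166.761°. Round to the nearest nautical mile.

Δλ = 166.761 − 87.508 = 79.253°.
Δφ = 10.821 − 16.547 = -5.726°.
a = sin²(Δφ/2) + cos φ₁ · cos φ₂ · sin²(Δλ/2) = 0.385480.
c = 2·atan2(√a, √(1−a)) = 1.33970 rad → d = 6371·c ≈ 8535.26 km ≈ 4608.67 nmi.

4609 nmi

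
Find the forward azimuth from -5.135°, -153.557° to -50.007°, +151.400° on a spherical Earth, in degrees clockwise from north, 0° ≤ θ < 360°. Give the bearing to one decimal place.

215.8°

Δλ = 151.400 − -153.557 = 304.957°; wrapped into (−180°, 180°]: -55.043°.
θ = atan2( sin Δλ · cos φ₂ , cos φ₁ · sin φ₂ − sin φ₁ · cos φ₂ · cos Δλ )
  = atan2(-0.52674, -0.73009) = -144.191° → normalised to [0°, 360°): 215.809°.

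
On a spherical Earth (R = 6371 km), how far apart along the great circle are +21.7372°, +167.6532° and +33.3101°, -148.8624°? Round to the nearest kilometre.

4442 km

Δλ = -148.8624 − 167.6532 = -316.5156°; wrapped into (−180°, 180°]: 43.4844°.
Δφ = 33.3101 − 21.7372 = 11.5729°.
a = sin²(Δφ/2) + cos φ₁ · cos φ₂ · sin²(Δλ/2) = 0.116686.
c = 2·atan2(√a, √(1−a)) = 0.69722 rad → d = 6371·c ≈ 4442.01 km.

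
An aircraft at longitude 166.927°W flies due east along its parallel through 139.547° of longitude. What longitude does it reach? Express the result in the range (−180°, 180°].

Start at -166.927°; shift +139.547° → -27.380°.
-27.380° already lies in (−180°, 180°].

27.380°W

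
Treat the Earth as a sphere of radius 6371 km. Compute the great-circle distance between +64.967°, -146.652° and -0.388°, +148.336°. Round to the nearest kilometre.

8902 km

Δλ = 148.336 − -146.652 = 294.988°; wrapped into (−180°, 180°]: -65.012°.
Δφ = -0.388 − 64.967 = -65.355°.
a = sin²(Δφ/2) + cos φ₁ · cos φ₂ · sin²(Δλ/2) = 0.413697.
c = 2·atan2(√a, √(1−a)) = 1.39732 rad → d = 6371·c ≈ 8902.33 km.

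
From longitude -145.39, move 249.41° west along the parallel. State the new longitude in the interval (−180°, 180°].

-34.80°

Start at -145.39°; shift −249.41° → -394.80°.
-394.80° lies outside (−180°, 180°]; add 360° → -34.80°.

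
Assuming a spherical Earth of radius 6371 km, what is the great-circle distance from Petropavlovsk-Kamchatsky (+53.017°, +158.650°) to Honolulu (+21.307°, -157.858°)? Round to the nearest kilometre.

5095 km

Δλ = -157.858 − 158.650 = -316.508°; wrapped into (−180°, 180°]: 43.492°.
Δφ = 21.307 − 53.017 = -31.710°.
a = sin²(Δφ/2) + cos φ₁ · cos φ₂ · sin²(Δλ/2) = 0.151571.
c = 2·atan2(√a, √(1−a)) = 0.79979 rad → d = 6371·c ≈ 5095.46 km.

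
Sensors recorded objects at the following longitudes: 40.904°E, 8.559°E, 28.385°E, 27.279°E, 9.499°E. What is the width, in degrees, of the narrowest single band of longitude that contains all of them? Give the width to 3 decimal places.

Sort the longitudes: +8.559°, +9.499°, +27.279°, +28.385°, +40.904°.
Eastward gaps between consecutive values (wrapping around): 0.940°, 17.780°, 1.106°, 12.519°, 327.655°.
Largest gap = 327.655° ⇒ minimal covering band is its complement: 360° − 327.655° = 32.345°.
Band runs from +8.559° eastward to +40.904°.

32.345°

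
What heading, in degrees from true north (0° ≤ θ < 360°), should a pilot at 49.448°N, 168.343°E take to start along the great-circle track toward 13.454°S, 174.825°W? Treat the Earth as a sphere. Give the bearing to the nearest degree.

162°

Δλ = -174.825 − 168.343 = -343.168°; wrapped into (−180°, 180°]: 16.832°.
θ = atan2( sin Δλ · cos φ₂ , cos φ₁ · sin φ₂ − sin φ₁ · cos φ₂ · cos Δλ )
  = atan2(0.28162, -0.85857) = 161.840° → normalised to [0°, 360°): 161.840°.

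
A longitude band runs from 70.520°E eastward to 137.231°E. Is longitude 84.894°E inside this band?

Yes

Band width going east from +70.520° to +137.231°: ((137.231 − 70.520) mod 360) = 66.711°.
Offset of +84.894° east of the west edge: ((84.894 − 70.520) mod 360) = 14.374°.
14.374° ≤ 66.711° ⇒ inside.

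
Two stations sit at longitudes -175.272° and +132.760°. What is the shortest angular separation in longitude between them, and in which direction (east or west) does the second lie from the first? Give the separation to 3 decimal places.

51.968° west

Raw difference: 132.760 − -175.272 = 308.032°.
Normalise into (−180°, 180°]: 308.032° − 360° = -51.968°.
Negative ⇒ the second point lies to the west; separation 51.968°.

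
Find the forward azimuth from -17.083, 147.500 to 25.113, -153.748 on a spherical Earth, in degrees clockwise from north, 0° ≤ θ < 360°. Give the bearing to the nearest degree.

Δλ = -153.748 − 147.500 = -301.248°; wrapped into (−180°, 180°]: 58.752°.
θ = atan2( sin Δλ · cos φ₂ , cos φ₁ · sin φ₂ − sin φ₁ · cos φ₂ · cos Δλ )
  = atan2(0.77412, 0.54366) = 54.920° → normalised to [0°, 360°): 54.920°.

55°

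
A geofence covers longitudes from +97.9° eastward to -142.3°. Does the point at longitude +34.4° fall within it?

Band width going east from +97.9° to -142.3°: ((-142.3 − 97.9) mod 360) = 119.8°.
Offset of +34.4° east of the west edge: ((34.4 − 97.9) mod 360) = 296.5°.
296.5° > 119.8° ⇒ outside.

No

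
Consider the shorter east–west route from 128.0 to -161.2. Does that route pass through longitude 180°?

Naïve |-161.2 − 128.0| = 289.2° > 180°, so the shorter arc goes the other way round — across 180°.
Signed shortest Δλ = ((-161.2 − 128.0 + 180) mod 360) − 180 = 70.8°.
Going east by 70.8° from +128.0° passes through 180° before reaching -161.2°.

Yes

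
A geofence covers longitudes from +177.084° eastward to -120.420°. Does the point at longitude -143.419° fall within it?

Yes

Band width going east from +177.084° to -120.420°: ((-120.420 − 177.084) mod 360) = 62.496°.
Offset of -143.419° east of the west edge: ((-143.419 − 177.084) mod 360) = 39.497°.
39.497° ≤ 62.496° ⇒ inside.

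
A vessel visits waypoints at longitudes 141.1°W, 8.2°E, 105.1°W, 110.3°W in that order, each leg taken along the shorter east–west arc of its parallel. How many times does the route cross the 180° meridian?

0

Leg 1: -141.1° → +8.2°, shortest Δλ = 149.3° (east) — does not cross 180°.
Leg 2: +8.2° → -105.1°, shortest Δλ = -113.3° (west) — does not cross 180°.
Leg 3: -105.1° → -110.3°, shortest Δλ = -5.2° (west) — does not cross 180°.
Total crossings: 0.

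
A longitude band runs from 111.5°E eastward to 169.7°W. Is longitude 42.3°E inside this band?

No

Band width going east from +111.5° to -169.7°: ((-169.7 − 111.5) mod 360) = 78.8°.
Offset of +42.3° east of the west edge: ((42.3 − 111.5) mod 360) = 290.8°.
290.8° > 78.8° ⇒ outside.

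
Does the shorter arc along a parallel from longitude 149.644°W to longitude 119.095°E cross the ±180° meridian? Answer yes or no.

Yes

Naïve |119.095 − -149.644| = 268.739° > 180°, so the shorter arc goes the other way round — across 180°.
Signed shortest Δλ = ((119.095 − -149.644 + 180) mod 360) − 180 = -91.261°.
Going west by 91.261° from -149.644° passes through 180° before reaching +119.095°.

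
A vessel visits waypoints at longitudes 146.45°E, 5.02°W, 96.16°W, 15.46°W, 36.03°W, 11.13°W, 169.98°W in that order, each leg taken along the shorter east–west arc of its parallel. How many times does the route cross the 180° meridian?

Leg 1: +146.45° → -5.02°, shortest Δλ = -151.47° (west) — does not cross 180°.
Leg 2: -5.02° → -96.16°, shortest Δλ = -91.14° (west) — does not cross 180°.
Leg 3: -96.16° → -15.46°, shortest Δλ = 80.7° (east) — does not cross 180°.
Leg 4: -15.46° → -36.03°, shortest Δλ = -20.57° (west) — does not cross 180°.
Leg 5: -36.03° → -11.13°, shortest Δλ = 24.9° (east) — does not cross 180°.
Leg 6: -11.13° → -169.98°, shortest Δλ = -158.85° (west) — does not cross 180°.
Total crossings: 0.

0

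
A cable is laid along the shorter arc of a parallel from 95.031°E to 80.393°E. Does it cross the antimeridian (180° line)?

Signed shortest Δλ = ((80.393 − 95.031 + 180) mod 360) − 180 = -14.638°.
Going west by 14.638° from +95.031° reaches +80.393° without touching 180°.

No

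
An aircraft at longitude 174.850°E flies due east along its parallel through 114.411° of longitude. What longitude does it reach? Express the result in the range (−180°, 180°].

Start at +174.850°; shift +114.411° → +289.261°.
+289.261° lies outside (−180°, 180°]; subtract 360° → -70.739°.

70.739°W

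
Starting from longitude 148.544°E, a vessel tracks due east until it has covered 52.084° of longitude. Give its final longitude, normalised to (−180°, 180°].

159.372°W

Start at +148.544°; shift +52.084° → +200.628°.
+200.628° lies outside (−180°, 180°]; subtract 360° → -159.372°.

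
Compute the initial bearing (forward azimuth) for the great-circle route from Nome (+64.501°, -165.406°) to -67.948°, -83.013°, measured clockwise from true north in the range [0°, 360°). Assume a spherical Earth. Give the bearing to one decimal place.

140.0°

Δλ = -83.013 − -165.406 = 82.393°.
θ = atan2( sin Δλ · cos φ₂ , cos φ₁ · sin φ₂ − sin φ₁ · cos φ₂ · cos Δλ )
  = atan2(0.37214, -0.44386) = 140.023° → normalised to [0°, 360°): 140.023°.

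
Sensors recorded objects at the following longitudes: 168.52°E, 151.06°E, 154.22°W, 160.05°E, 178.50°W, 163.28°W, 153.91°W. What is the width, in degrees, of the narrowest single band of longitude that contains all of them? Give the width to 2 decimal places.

Sort the longitudes: -178.50°, -163.28°, -154.22°, -153.91°, +151.06°, +160.05°, +168.52°.
Eastward gaps between consecutive values (wrapping around): 15.22°, 9.06°, 0.31°, 304.97°, 8.99°, 8.47°, 12.98°.
Largest gap = 304.97° ⇒ minimal covering band is its complement: 360° − 304.97° = 55.03°.
Band runs from +151.06° eastward to -153.91°, crossing the antimeridian.

55.03°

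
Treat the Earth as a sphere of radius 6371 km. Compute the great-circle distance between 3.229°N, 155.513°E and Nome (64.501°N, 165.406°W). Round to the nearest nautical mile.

4046 nmi

Δλ = -165.406 − 155.513 = -320.919°; wrapped into (−180°, 180°]: 39.081°.
Δφ = 64.501 − 3.229 = 61.272°.
a = sin²(Δφ/2) + cos φ₁ · cos φ₂ · sin²(Δλ/2) = 0.307758.
c = 2·atan2(√a, √(1−a)) = 1.17615 rad → d = 6371·c ≈ 7493.24 km ≈ 4046.02 nmi.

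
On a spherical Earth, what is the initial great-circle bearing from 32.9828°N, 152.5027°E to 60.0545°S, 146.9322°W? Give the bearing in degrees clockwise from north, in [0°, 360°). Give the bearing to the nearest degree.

Δλ = -146.9322 − 152.5027 = -299.4349°; wrapped into (−180°, 180°]: 60.5651°.
θ = atan2( sin Δλ · cos φ₂ , cos φ₁ · sin φ₂ − sin φ₁ · cos φ₂ · cos Δλ )
  = atan2(0.43474, -0.86040) = 153.193° → normalised to [0°, 360°): 153.193°.

153°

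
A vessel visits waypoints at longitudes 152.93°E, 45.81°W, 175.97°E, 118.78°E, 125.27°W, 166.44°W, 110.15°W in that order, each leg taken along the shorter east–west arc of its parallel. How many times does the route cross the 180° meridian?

3

Leg 1: +152.93° → -45.81°, shortest Δλ = 161.26° (east) — crosses 180°.
Leg 2: -45.81° → +175.97°, shortest Δλ = -138.22° (west) — crosses 180°.
Leg 3: +175.97° → +118.78°, shortest Δλ = -57.19° (west) — does not cross 180°.
Leg 4: +118.78° → -125.27°, shortest Δλ = 115.95° (east) — crosses 180°.
Leg 5: -125.27° → -166.44°, shortest Δλ = -41.17° (west) — does not cross 180°.
Leg 6: -166.44° → -110.15°, shortest Δλ = 56.29° (east) — does not cross 180°.
Total crossings: 3.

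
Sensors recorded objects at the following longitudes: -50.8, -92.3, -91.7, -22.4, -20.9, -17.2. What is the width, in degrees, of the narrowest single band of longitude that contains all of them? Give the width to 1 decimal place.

75.1°

Sort the longitudes: -92.3°, -91.7°, -50.8°, -22.4°, -20.9°, -17.2°.
Eastward gaps between consecutive values (wrapping around): 0.6°, 40.9°, 28.4°, 1.5°, 3.7°, 284.9°.
Largest gap = 284.9° ⇒ minimal covering band is its complement: 360° − 284.9° = 75.1°.
Band runs from -92.3° eastward to -17.2°.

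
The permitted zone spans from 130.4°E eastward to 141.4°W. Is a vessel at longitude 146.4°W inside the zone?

Yes

Band width going east from +130.4° to -141.4°: ((-141.4 − 130.4) mod 360) = 88.2°.
Offset of -146.4° east of the west edge: ((-146.4 − 130.4) mod 360) = 83.2°.
83.2° ≤ 88.2° ⇒ inside.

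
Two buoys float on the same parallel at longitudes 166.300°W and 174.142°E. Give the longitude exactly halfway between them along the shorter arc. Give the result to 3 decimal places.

Signed shortest Δλ from -166.300° to +174.142° is -19.558°.
Midpoint longitude = -166.300° + (-19.558°)/2 = -166.300° − 9.779° = -176.079°.
(The naïve average (-166.300 + +174.142)/2 = 3.921° is on the wrong side of the globe.)

176.079°W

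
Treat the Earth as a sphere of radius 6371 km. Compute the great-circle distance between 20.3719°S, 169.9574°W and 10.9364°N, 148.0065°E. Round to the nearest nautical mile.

3114 nmi

Δλ = 148.0065 − -169.9574 = 317.9639°; wrapped into (−180°, 180°]: -42.0361°.
Δφ = 10.9364 − -20.3719 = 31.3083°.
a = sin²(Δφ/2) + cos φ₁ · cos φ₂ · sin²(Δλ/2) = 0.191211.
c = 2·atan2(√a, √(1−a)) = 0.90514 rad → d = 6371·c ≈ 5766.62 km ≈ 3113.73 nmi.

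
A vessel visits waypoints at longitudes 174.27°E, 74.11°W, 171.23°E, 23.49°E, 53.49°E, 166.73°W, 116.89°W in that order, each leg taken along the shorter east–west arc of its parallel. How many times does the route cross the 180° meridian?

Leg 1: +174.27° → -74.11°, shortest Δλ = 111.62° (east) — crosses 180°.
Leg 2: -74.11° → +171.23°, shortest Δλ = -114.66° (west) — crosses 180°.
Leg 3: +171.23° → +23.49°, shortest Δλ = -147.74° (west) — does not cross 180°.
Leg 4: +23.49° → +53.49°, shortest Δλ = 30.0° (east) — does not cross 180°.
Leg 5: +53.49° → -166.73°, shortest Δλ = 139.78° (east) — crosses 180°.
Leg 6: -166.73° → -116.89°, shortest Δλ = 49.84° (east) — does not cross 180°.
Total crossings: 3.

3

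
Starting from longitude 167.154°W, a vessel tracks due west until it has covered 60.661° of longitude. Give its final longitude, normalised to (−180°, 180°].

Start at -167.154°; shift −60.661° → -227.815°.
-227.815° lies outside (−180°, 180°]; add 360° → +132.185°.

132.185°E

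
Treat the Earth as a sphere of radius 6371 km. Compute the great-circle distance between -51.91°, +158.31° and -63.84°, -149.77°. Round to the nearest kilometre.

Δλ = -149.77 − 158.31 = -308.08°; wrapped into (−180°, 180°]: 51.92°.
Δφ = -63.84 − -51.91 = -11.93°.
a = sin²(Δφ/2) + cos φ₁ · cos φ₂ · sin²(Δλ/2) = 0.062916.
c = 2·atan2(√a, √(1−a)) = 0.50708 rad → d = 6371·c ≈ 3230.58 km.

3231 km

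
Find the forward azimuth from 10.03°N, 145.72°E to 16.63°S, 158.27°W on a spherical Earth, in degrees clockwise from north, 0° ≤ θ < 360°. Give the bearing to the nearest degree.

Δλ = -158.27 − 145.72 = -303.99°; wrapped into (−180°, 180°]: 56.01°.
θ = atan2( sin Δλ · cos φ₂ , cos φ₁ · sin φ₂ − sin φ₁ · cos φ₂ · cos Δλ )
  = atan2(0.79445, -0.37511) = 115.275° → normalised to [0°, 360°): 115.275°.

115°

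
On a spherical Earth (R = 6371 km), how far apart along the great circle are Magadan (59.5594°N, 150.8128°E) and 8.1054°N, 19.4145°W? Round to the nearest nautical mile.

6718 nmi

Δλ = -19.4145 − 150.8128 = -170.2273°.
Δφ = 8.1054 − 59.5594 = -51.4540°.
a = sin²(Δφ/2) + cos φ₁ · cos φ₂ · sin²(Δλ/2) = 0.686373.
c = 2·atan2(√a, √(1−a)) = 1.95276 rad → d = 6371·c ≈ 12441.05 km ≈ 6717.63 nmi.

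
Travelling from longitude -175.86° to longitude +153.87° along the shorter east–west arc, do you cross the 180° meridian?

Naïve |153.87 − -175.86| = 329.73° > 180°, so the shorter arc goes the other way round — across 180°.
Signed shortest Δλ = ((153.87 − -175.86 + 180) mod 360) − 180 = -30.27°.
Going west by 30.27° from -175.86° passes through 180° before reaching +153.87°.

Yes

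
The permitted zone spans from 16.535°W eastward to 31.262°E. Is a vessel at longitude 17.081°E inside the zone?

Yes

Band width going east from -16.535° to +31.262°: ((31.262 − -16.535) mod 360) = 47.797°.
Offset of +17.081° east of the west edge: ((17.081 − -16.535) mod 360) = 33.616°.
33.616° ≤ 47.797° ⇒ inside.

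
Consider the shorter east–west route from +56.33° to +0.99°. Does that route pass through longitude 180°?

No

Signed shortest Δλ = ((0.99 − 56.33 + 180) mod 360) − 180 = -55.34°.
Going west by 55.34° from +56.33° reaches +0.99° without touching 180°.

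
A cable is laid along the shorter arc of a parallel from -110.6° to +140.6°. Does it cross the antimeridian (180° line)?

Yes

Naïve |140.6 − -110.6| = 251.2° > 180°, so the shorter arc goes the other way round — across 180°.
Signed shortest Δλ = ((140.6 − -110.6 + 180) mod 360) − 180 = -108.8°.
Going west by 108.8° from -110.6° passes through 180° before reaching +140.6°.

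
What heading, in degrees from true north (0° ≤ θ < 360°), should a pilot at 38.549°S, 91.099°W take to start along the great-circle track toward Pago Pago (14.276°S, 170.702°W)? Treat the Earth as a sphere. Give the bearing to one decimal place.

265.0°

Δλ = -170.702 − -91.099 = -79.603°.
θ = atan2( sin Δλ · cos φ₂ , cos φ₁ · sin φ₂ − sin φ₁ · cos φ₂ · cos Δλ )
  = atan2(-0.95321, -0.08386) = -95.028° → normalised to [0°, 360°): 264.972°.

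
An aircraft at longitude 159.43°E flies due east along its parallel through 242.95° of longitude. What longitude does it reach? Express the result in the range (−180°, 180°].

42.38°E

Start at +159.43°; shift +242.95° → +402.38°.
+402.38° lies outside (−180°, 180°]; subtract 360° → +42.38°.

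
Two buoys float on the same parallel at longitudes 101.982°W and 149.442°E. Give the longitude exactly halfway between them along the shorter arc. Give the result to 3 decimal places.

Signed shortest Δλ from -101.982° to +149.442° is -108.576°.
Midpoint longitude = -101.982° + (-108.576°)/2 = -101.982° − 54.288° = -156.270°.
(The naïve average (-101.982 + +149.442)/2 = 23.73° is on the wrong side of the globe.)

156.270°W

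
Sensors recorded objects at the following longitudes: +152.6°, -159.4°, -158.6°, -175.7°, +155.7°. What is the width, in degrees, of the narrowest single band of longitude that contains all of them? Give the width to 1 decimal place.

Sort the longitudes: -175.7°, -159.4°, -158.6°, +152.6°, +155.7°.
Eastward gaps between consecutive values (wrapping around): 16.3°, 0.8°, 311.2°, 3.1°, 28.6°.
Largest gap = 311.2° ⇒ minimal covering band is its complement: 360° − 311.2° = 48.8°.
Band runs from +152.6° eastward to -158.6°, crossing the antimeridian.

48.8°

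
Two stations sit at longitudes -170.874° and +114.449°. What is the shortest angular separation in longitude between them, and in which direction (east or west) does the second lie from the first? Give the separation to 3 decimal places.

74.677° west

Raw difference: 114.449 − -170.874 = 285.323°.
Normalise into (−180°, 180°]: 285.323° − 360° = -74.677°.
Negative ⇒ the second point lies to the west; separation 74.677°.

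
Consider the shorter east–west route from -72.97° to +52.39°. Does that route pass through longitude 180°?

No

Signed shortest Δλ = ((52.39 − -72.97 + 180) mod 360) − 180 = 125.36°.
Going east by 125.36° from -72.97° reaches +52.39° without touching 180°.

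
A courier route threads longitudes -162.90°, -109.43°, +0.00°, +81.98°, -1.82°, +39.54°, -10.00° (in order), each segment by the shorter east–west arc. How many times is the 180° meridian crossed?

Leg 1: -162.90° → -109.43°, shortest Δλ = 53.47° (east) — does not cross 180°.
Leg 2: -109.43° → +0.00°, shortest Δλ = 109.43° (east) — does not cross 180°.
Leg 3: +0.00° → +81.98°, shortest Δλ = 81.98° (east) — does not cross 180°.
Leg 4: +81.98° → -1.82°, shortest Δλ = -83.8° (west) — does not cross 180°.
Leg 5: -1.82° → +39.54°, shortest Δλ = 41.36° (east) — does not cross 180°.
Leg 6: +39.54° → -10.00°, shortest Δλ = -49.54° (west) — does not cross 180°.
Total crossings: 0.

0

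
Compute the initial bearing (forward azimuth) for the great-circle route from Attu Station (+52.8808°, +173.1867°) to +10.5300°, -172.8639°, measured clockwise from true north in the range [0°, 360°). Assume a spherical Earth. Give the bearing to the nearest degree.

160°

Δλ = -172.8639 − 173.1867 = -346.0506°; wrapped into (−180°, 180°]: 13.9494°.
θ = atan2( sin Δλ · cos φ₂ , cos φ₁ · sin φ₂ − sin φ₁ · cos φ₂ · cos Δλ )
  = atan2(0.23701, -0.65055) = 159.983° → normalised to [0°, 360°): 159.983°.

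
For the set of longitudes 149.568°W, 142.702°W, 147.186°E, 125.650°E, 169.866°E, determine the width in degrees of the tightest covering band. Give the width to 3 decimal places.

91.648°

Sort the longitudes: -149.568°, -142.702°, +125.650°, +147.186°, +169.866°.
Eastward gaps between consecutive values (wrapping around): 6.866°, 268.352°, 21.536°, 22.680°, 40.566°.
Largest gap = 268.352° ⇒ minimal covering band is its complement: 360° − 268.352° = 91.648°.
Band runs from +125.650° eastward to -142.702°, crossing the antimeridian.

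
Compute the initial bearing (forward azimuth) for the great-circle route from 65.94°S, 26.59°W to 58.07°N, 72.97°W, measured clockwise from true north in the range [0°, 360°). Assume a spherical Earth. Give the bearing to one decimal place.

330.6°

Δλ = -72.97 − -26.59 = -46.38°.
θ = atan2( sin Δλ · cos φ₂ , cos φ₁ · sin φ₂ − sin φ₁ · cos φ₂ · cos Δλ )
  = atan2(-0.38287, 0.67917) = -29.412° → normalised to [0°, 360°): 330.588°.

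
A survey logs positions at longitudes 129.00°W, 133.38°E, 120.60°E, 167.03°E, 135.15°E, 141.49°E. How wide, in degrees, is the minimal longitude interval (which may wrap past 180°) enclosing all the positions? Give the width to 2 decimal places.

Sort the longitudes: -129.00°, +120.60°, +133.38°, +135.15°, +141.49°, +167.03°.
Eastward gaps between consecutive values (wrapping around): 249.60°, 12.78°, 1.77°, 6.34°, 25.54°, 63.97°.
Largest gap = 249.60° ⇒ minimal covering band is its complement: 360° − 249.60° = 110.40°.
Band runs from +120.60° eastward to -129.00°, crossing the antimeridian.

110.40°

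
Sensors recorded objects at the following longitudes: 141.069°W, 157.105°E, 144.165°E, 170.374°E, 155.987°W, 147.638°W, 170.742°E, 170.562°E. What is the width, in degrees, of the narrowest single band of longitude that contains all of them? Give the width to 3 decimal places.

74.766°

Sort the longitudes: -155.987°, -147.638°, -141.069°, +144.165°, +157.105°, +170.374°, +170.562°, +170.742°.
Eastward gaps between consecutive values (wrapping around): 8.349°, 6.569°, 285.234°, 12.940°, 13.269°, 0.188°, 0.180°, 33.271°.
Largest gap = 285.234° ⇒ minimal covering band is its complement: 360° − 285.234° = 74.766°.
Band runs from +144.165° eastward to -141.069°, crossing the antimeridian.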